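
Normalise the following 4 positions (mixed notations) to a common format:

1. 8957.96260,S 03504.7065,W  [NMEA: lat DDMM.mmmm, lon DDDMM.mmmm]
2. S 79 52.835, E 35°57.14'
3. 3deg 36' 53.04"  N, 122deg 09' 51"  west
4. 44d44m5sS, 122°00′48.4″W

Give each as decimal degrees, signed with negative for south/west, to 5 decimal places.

1. -89.96604, -35.07844
2. -79.88058, 35.95233
3. 3.61473, -122.16417
4. -44.73472, -122.01344

Point 1:
  Lat: degrees = first 2 digits = 89, minutes = 57.9626; 89 + 57.9626/60 = 89.966043
  S → negative
  Longitude: degrees = first 3 digits = 35, minutes = 4.7065; 35 + 4.7065/60 = 35.078442
  W ⇒ negate
Point 2:
  Lat: 52.835′ = 0.880583°; total 79.880583
  S ⇒ negate
  λ: 57.14′ = 0.952333°; total 35.952333
  E ⇒ keep positive
Point 3:
  φ: 3° + 36/60 + 53.04/3600 = 3 + 0.600000 + 0.014733 = 3.614733
  N ⇒ keep positive
  Lon: 9′ + 51″ = 9.85000′; 122 + 9.85000/60 = 122.164167
  W ⇒ negate
Point 4:
  Latitude: 44° + 44/60 + 5/3600 = 44 + 0.733333 + 0.001389 = 44.734722
  S → negative
  Longitude: 122 + 0/60 + 48.4/3600 = 122.013444
  W → negative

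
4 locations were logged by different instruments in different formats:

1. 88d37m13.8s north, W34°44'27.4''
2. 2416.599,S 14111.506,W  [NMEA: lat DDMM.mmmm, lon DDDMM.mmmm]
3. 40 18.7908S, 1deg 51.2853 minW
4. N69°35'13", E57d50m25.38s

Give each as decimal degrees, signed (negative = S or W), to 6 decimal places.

1. 88.620500, -34.740944
2. -24.276650, -141.191767
3. -40.313180, -1.854755
4. 69.586944, 57.840383

Point 1:
  Latitude: 88° + 37/60 + 13.8/3600 = 88 + 0.616667 + 0.003833 = 88.6205000
  N ⇒ keep positive
  Lon: 34° + 44/60 + 27.4/3600 = 34 + 0.733333 + 0.007611 = 34.7409444
  W → negative
Point 2:
  Latitude: degrees = first 2 digits = 24, minutes = 16.599; 24 + 16.599/60 = 24.2766500
  hemisphere S, so the sign is −
  λ: split at 3 digits → 141° and 11.506′; 141 + 11.506/60 = 141.1917667
  W → negative
Point 3:
  Latitude: 18.7908′ = 0.313180°; total 40.3131800
  S → negative
  Longitude: 51.2853′ = 0.854755°; total 1.8547550
  hemisphere W, so the sign is −
Point 4:
  φ: 69° + 35/60 + 13/3600 = 69 + 0.583333 + 0.003611 = 69.5869444
  N → positive
  Longitude: 57° + 50/60 + 25.38/3600 = 57 + 0.833333 + 0.007050 = 57.8403833
  E ⇒ keep positive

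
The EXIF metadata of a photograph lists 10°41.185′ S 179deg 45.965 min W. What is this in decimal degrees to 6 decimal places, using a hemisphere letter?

10.686417° S, 179.766083° W

φ: 10 + 41.185/60 = 10.6864167
Longitude: 179 + 45.965/60 = 179.7660833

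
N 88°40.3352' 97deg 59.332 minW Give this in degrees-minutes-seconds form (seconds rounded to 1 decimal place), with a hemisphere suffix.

88°40′20.1″ N, 97°59′19.9″ W

Latitude: fractional minutes 0.33520 × 60 = 20.112″
Lon: 59.33200′ → 59′ and 0.33200 × 60 = 19.920″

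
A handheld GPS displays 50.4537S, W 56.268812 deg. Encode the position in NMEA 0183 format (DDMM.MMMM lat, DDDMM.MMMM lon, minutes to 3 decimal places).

φ: minutes = (50.453700 − 50) × 60 = 27.22200
Lon: minutes = (56.268812 − 56) × 60 = 16.12872

5027.222,S / 05616.129,W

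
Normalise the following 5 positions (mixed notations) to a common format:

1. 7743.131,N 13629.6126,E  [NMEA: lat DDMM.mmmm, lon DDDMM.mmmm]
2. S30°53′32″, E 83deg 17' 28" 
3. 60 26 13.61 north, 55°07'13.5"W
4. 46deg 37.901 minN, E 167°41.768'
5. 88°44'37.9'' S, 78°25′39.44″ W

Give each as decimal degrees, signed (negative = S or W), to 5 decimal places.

1. 77.71885, 136.49354
2. -30.89222, 83.29111
3. 60.43711, -55.12042
4. 46.63168, 167.69613
5. -88.74386, -78.42762

Point 1:
  Latitude: degrees = first 2 digits = 77, minutes = 43.131; 77 + 43.131/60 = 77.718850
  N → positive
  λ: split at 3 digits → 136° and 29.6126′; 136 + 29.6126/60 = 136.493543
  E → positive
Point 2:
  φ: 53′ + 32″ = 53.53333′; 30 + 53.53333/60 = 30.892222
  hemisphere S, so the sign is −
  Longitude: 17′ + 28″ = 17.46667′; 83 + 17.46667/60 = 83.291111
  E → positive
Point 3:
  Lat: 60 + 26/60 + 13.61/3600 = 60.437114
  N ⇒ keep positive
  Longitude: 55 + 7/60 + 13.5/3600 = 55.120417
  W ⇒ negate
Point 4:
  Latitude: 46 + 37.901/60 = 46.631683
  N → positive
  λ: 41.768′ = 0.696133°; total 167.696133
  E → positive
Point 5:
  Latitude: 88° + 44/60 + 37.9/3600 = 88 + 0.733333 + 0.010528 = 88.743861
  hemisphere S, so the sign is −
  λ: 25′ + 39.44″ = 25.65733′; 78 + 25.65733/60 = 78.427622
  W → negative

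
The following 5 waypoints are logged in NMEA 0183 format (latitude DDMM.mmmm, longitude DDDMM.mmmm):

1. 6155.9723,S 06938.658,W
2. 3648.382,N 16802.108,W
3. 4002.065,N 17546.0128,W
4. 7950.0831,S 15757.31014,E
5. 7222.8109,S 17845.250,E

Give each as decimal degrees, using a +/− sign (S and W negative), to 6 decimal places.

1. -61.932872, -69.644300
2. 36.806367, -168.035133
3. 40.034417, -175.766880
4. -79.834718, 157.955169
5. -72.380182, 178.754167

Point 1:
  Latitude: split at 2 digits → 61° and 55.9723′; 61 + 55.9723/60 = 61.9328717
  S → negative
  Lon: split at 3 digits → 069° and 38.658′; 69 + 38.658/60 = 69.6443000
  hemisphere W, so the sign is −
Point 2:
  Lat: degrees = first 2 digits = 36, minutes = 48.382; 36 + 48.382/60 = 36.8063667
  N ⇒ keep positive
  λ: split at 3 digits → 168° and 2.108′; 168 + 2.108/60 = 168.0351333
  W ⇒ negate
Point 3:
  φ: split at 2 digits → 40° and 2.065′; 40 + 2.065/60 = 40.0344167
  N ⇒ keep positive
  Longitude: split at 3 digits → 175° and 46.0128′; 175 + 46.0128/60 = 175.7668800
  W → negative
Point 4:
  φ: split at 2 digits → 79° and 50.0831′; 79 + 50.0831/60 = 79.8347183
  S ⇒ negate
  λ: degrees = first 3 digits = 157, minutes = 57.31014; 157 + 57.31014/60 = 157.9551690
  E ⇒ keep positive
Point 5:
  φ: degrees = first 2 digits = 72, minutes = 22.8109; 72 + 22.8109/60 = 72.3801817
  hemisphere S, so the sign is −
  Lon: degrees = first 3 digits = 178, minutes = 45.25; 178 + 45.25/60 = 178.7541667
  E → positive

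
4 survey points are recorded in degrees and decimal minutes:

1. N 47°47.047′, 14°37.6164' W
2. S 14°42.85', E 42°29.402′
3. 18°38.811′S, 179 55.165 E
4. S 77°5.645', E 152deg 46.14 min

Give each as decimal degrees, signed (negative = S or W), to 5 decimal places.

1. 47.78412, -14.62694
2. -14.71417, 42.49003
3. -18.64685, 179.91942
4. -77.09408, 152.76900

Point 1:
  Latitude: 47.047′ = 0.784117°; total 47.784117
  N ⇒ keep positive
  λ: 14 + 37.6164/60 = 14.626940
  hemisphere W, so the sign is −
Point 2:
  Lat: 42.85′ = 0.714167°; total 14.714167
  hemisphere S, so the sign is −
  Longitude: 42 + 29.402/60 = 42.490033
  E → positive
Point 3:
  φ: 38.811′ = 0.646850°; total 18.646850
  hemisphere S, so the sign is −
  Longitude: 179 + 55.165/60 = 179.919417
  E → positive
Point 4:
  φ: 5.645′ = 0.094083°; total 77.094083
  S ⇒ negate
  Lon: 152 + 46.14/60 = 152.769000
  E → positive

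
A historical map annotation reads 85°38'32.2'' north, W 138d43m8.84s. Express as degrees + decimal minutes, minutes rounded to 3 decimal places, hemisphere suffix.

85° 38.537′ N, 138° 43.147′ W

φ: seconds/60 = 0.53667; minutes = 38 + 0.53667 = 38.53667
Lon: seconds/60 = 0.14733; minutes = 43 + 0.14733 = 43.14733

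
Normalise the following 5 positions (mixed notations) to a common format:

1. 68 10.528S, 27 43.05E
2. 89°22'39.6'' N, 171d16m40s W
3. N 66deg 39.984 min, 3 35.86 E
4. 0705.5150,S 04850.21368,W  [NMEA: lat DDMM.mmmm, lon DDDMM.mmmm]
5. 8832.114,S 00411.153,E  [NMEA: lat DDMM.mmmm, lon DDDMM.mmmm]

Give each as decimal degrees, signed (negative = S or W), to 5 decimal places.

Point 1:
  Lat: 68 + 10.528/60 = 68.175467
  S ⇒ negate
  Longitude: 43.05′ = 0.717500°; total 27.717500
  E ⇒ keep positive
Point 2:
  φ: 89 + 22/60 + 39.6/3600 = 89.377667
  N ⇒ keep positive
  λ: 171 + 16/60 + 40/3600 = 171.277778
  W → negative
Point 3:
  Latitude: 39.984′ = 0.666400°; total 66.666400
  N → positive
  λ: 3 + 35.86/60 = 3.597667
  E → positive
Point 4:
  Latitude: degrees = first 2 digits = 7, minutes = 5.515; 7 + 5.515/60 = 7.091917
  S ⇒ negate
  Longitude: degrees = first 3 digits = 48, minutes = 50.21368; 48 + 50.21368/60 = 48.836895
  hemisphere W, so the sign is −
Point 5:
  φ: degrees = first 2 digits = 88, minutes = 32.114; 88 + 32.114/60 = 88.535233
  S → negative
  Longitude: degrees = first 3 digits = 4, minutes = 11.153; 4 + 11.153/60 = 4.185883
  E → positive

1. -68.17547, 27.71750
2. 89.37767, -171.27778
3. 66.66640, 3.59767
4. -7.09192, -48.83689
5. -88.53523, 4.18588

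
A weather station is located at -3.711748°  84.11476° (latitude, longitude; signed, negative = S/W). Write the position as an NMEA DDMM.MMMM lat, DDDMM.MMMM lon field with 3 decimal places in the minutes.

0342.705,S / 08406.886,E

Latitude is negative → S; |value| = 3.711748
Lat: 3° + 0.711748 × 60 = 3° 42.70488′
Lon: minutes = (84.114760 − 84) × 60 = 6.88560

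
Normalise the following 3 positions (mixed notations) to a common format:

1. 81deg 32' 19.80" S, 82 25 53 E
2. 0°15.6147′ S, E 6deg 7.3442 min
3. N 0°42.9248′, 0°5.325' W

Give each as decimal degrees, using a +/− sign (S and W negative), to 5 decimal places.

1. -81.53883, 82.43139
2. -0.26025, 6.12240
3. 0.71541, -0.08875

Point 1:
  Latitude: 81 + 32/60 + 19.8/3600 = 81.538833
  S ⇒ negate
  λ: 25′ + 53″ = 25.88333′; 82 + 25.88333/60 = 82.431389
  E → positive
Point 2:
  φ: 15.6147′ = 0.260245°; total 0.260245
  S ⇒ negate
  λ: 6 + 7.3442/60 = 6.122403
  E → positive
Point 3:
  Latitude: 0 + 42.9248/60 = 0.715413
  N ⇒ keep positive
  λ: 0 + 5.325/60 = 0.088750
  hemisphere W, so the sign is −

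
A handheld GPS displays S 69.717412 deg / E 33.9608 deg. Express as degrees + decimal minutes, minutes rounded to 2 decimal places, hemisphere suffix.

φ: 69° + 0.717412 × 60 = 69° 43.0447′
Longitude: minutes = (33.960800 − 33) × 60 = 57.6480

69° 43.04′ S, 33° 57.65′ E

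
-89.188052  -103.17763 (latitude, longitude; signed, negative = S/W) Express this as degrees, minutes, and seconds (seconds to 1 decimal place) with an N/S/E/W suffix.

89°11′17.0″ S, 103°10′39.5″ W

Latitude is negative → S; |value| = 89.188052
Latitude: 0.188052° → 11.28312′; 0.28312 × 60 = 16.987″
Longitude is negative → W; |value| = 103.177630
λ: 0.177630 × 60 = 10.65780′ → 10′, remainder × 60 = 39.468″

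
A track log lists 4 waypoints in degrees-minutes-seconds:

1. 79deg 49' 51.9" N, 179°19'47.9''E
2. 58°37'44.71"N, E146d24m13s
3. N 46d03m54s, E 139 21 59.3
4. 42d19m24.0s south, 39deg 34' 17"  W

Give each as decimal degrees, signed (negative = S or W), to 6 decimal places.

1. 79.831083, 179.329972
2. 58.629086, 146.403611
3. 46.065000, 139.366472
4. -42.323333, -39.571389

Point 1:
  φ: 49′ + 51.9″ = 49.86500′; 79 + 49.86500/60 = 79.8310833
  N ⇒ keep positive
  Lon: 179 + 19/60 + 47.9/3600 = 179.3299722
  E ⇒ keep positive
Point 2:
  Lat: 37′ + 44.71″ = 37.74517′; 58 + 37.74517/60 = 58.6290861
  N → positive
  Lon: 24′ + 13″ = 24.21667′; 146 + 24.21667/60 = 146.4036111
  E ⇒ keep positive
Point 3:
  Lat: 46° + 3/60 + 54/3600 = 46 + 0.050000 + 0.015000 = 46.0650000
  N ⇒ keep positive
  Lon: 139 + 21/60 + 59.3/3600 = 139.3664722
  E → positive
Point 4:
  Latitude: 42 + 19/60 + 24/3600 = 42.3233333
  S → negative
  Lon: 39° + 34/60 + 17/3600 = 39 + 0.566667 + 0.004722 = 39.5713889
  W ⇒ negate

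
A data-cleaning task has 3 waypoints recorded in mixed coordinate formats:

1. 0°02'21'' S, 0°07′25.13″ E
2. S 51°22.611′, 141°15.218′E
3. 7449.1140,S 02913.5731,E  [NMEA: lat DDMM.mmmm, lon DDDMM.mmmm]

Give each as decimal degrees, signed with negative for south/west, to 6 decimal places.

1. -0.039167, 0.123647
2. -51.376850, 141.253633
3. -74.818567, 29.226218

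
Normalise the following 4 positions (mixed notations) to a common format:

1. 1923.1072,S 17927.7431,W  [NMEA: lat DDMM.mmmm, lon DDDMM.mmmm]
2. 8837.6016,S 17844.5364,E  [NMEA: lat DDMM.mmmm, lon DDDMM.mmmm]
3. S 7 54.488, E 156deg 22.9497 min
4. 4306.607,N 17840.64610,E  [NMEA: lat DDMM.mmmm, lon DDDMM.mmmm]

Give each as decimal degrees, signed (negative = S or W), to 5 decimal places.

1. -19.38512, -179.46239
2. -88.62669, 178.74227
3. -7.90813, 156.38250
4. 43.11012, 178.67744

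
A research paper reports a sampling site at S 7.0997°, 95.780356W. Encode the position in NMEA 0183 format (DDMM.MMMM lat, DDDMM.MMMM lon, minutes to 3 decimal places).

0705.982,S / 09546.821,W

Latitude: minutes = (7.099700 − 7) × 60 = 5.98200
Lon: 95° + 0.780356 × 60 = 95° 46.82136′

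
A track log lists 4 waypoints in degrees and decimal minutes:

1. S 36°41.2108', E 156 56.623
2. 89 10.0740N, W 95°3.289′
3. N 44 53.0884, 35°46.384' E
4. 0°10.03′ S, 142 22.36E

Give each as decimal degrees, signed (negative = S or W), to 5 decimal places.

Point 1:
  Lat: 41.2108′ = 0.686847°; total 36.686847
  S ⇒ negate
  Lon: 156 + 56.623/60 = 156.943717
  E → positive
Point 2:
  φ: 10.074′ = 0.167900°; total 89.167900
  N ⇒ keep positive
  Longitude: 95 + 3.289/60 = 95.054817
  hemisphere W, so the sign is −
Point 3:
  φ: 53.0884′ = 0.884807°; total 44.884807
  N ⇒ keep positive
  Longitude: 46.384′ = 0.773067°; total 35.773067
  E → positive
Point 4:
  φ: 10.03′ = 0.167167°; total 0.167167
  hemisphere S, so the sign is −
  Longitude: 22.36′ = 0.372667°; total 142.372667
  E → positive

1. -36.68685, 156.94372
2. 89.16790, -95.05482
3. 44.88481, 35.77307
4. -0.16717, 142.37267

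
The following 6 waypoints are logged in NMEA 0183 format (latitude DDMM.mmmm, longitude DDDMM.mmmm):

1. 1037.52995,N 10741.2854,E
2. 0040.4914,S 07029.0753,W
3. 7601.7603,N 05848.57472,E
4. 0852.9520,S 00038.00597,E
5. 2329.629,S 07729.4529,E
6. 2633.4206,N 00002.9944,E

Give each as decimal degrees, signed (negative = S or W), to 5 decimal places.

1. 10.62550, 107.68809
2. -0.67486, -70.48459
3. 76.02934, 58.80958
4. -8.88253, 0.63343
5. -23.49382, 77.49088
6. 26.55701, 0.04991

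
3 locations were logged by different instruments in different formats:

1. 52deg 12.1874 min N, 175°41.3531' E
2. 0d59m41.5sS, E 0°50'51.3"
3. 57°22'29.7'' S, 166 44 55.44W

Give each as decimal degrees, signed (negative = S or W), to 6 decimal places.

Point 1:
  Lat: 12.1874′ = 0.203123°; total 52.2031233
  N ⇒ keep positive
  λ: 175 + 41.3531/60 = 175.6892183
  E → positive
Point 2:
  φ: 0 + 59/60 + 41.5/3600 = 0.9948611
  S → negative
  Longitude: 0 + 50/60 + 51.3/3600 = 0.8475833
  E ⇒ keep positive
Point 3:
  Lat: 57 + 22/60 + 29.7/3600 = 57.3749167
  S → negative
  Longitude: 166° + 44/60 + 55.44/3600 = 166 + 0.733333 + 0.015400 = 166.7487333
  W → negative

1. 52.203123, 175.689218
2. -0.994861, 0.847583
3. -57.374917, -166.748733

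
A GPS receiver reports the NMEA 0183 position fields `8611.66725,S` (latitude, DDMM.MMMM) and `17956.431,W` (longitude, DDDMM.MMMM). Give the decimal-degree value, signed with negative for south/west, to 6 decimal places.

-86.194454, -179.940517

Lat: degrees = first 2 digits = 86, minutes = 11.66725; 86 + 11.66725/60 = 86.1944542
hemisphere S, so the sign is −
Lon: degrees = first 3 digits = 179, minutes = 56.431; 179 + 56.431/60 = 179.9405167
W → negative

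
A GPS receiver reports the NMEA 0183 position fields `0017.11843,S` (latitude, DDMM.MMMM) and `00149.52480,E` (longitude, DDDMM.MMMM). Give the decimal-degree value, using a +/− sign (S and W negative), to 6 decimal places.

φ: split at 2 digits → 00° and 17.11843′; 0 + 17.11843/60 = 0.2853072
S ⇒ negate
Lon: split at 3 digits → 001° and 49.5248′; 1 + 49.5248/60 = 1.8254133
E → positive

-0.285307, 1.825413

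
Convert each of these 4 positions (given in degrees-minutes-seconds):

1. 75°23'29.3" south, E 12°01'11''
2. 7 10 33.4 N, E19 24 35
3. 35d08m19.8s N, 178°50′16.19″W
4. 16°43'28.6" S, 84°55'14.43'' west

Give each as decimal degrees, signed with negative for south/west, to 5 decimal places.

Point 1:
  Lat: 23′ + 29.3″ = 23.48833′; 75 + 23.48833/60 = 75.391472
  S → negative
  Longitude: 1′ + 11″ = 1.18333′; 12 + 1.18333/60 = 12.019722
  E ⇒ keep positive
Point 2:
  Lat: 7° + 10/60 + 33.4/3600 = 7 + 0.166667 + 0.009278 = 7.175944
  N ⇒ keep positive
  Longitude: 24′ + 35″ = 24.58333′; 19 + 24.58333/60 = 19.409722
  E ⇒ keep positive
Point 3:
  Latitude: 8′ + 19.8″ = 8.33000′; 35 + 8.33000/60 = 35.138833
  N ⇒ keep positive
  λ: 50′ + 16.19″ = 50.26983′; 178 + 50.26983/60 = 178.837831
  W ⇒ negate
Point 4:
  φ: 16° + 43/60 + 28.6/3600 = 16 + 0.716667 + 0.007944 = 16.724611
  hemisphere S, so the sign is −
  λ: 84° + 55/60 + 14.43/3600 = 84 + 0.916667 + 0.004008 = 84.920675
  hemisphere W, so the sign is −

1. -75.39147, 12.01972
2. 7.17594, 19.40972
3. 35.13883, -178.83783
4. -16.72461, -84.92068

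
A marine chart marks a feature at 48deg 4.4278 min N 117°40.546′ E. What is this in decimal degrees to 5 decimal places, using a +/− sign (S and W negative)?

φ: 4.4278′ = 0.073797°; total 48.073797
N → positive
Longitude: 40.546′ = 0.675767°; total 117.675767
E → positive

48.07380, 117.67577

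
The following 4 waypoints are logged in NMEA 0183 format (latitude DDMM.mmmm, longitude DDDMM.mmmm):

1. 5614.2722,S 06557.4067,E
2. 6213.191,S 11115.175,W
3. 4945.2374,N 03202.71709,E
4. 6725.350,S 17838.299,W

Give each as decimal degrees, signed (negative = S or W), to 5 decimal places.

Point 1:
  Latitude: split at 2 digits → 56° and 14.2722′; 56 + 14.2722/60 = 56.237870
  S → negative
  λ: degrees = first 3 digits = 65, minutes = 57.4067; 65 + 57.4067/60 = 65.956778
  E → positive
Point 2:
  Latitude: degrees = first 2 digits = 62, minutes = 13.191; 62 + 13.191/60 = 62.219850
  S ⇒ negate
  Lon: split at 3 digits → 111° and 15.175′; 111 + 15.175/60 = 111.252917
  W → negative
Point 3:
  Lat: degrees = first 2 digits = 49, minutes = 45.2374; 49 + 45.2374/60 = 49.753957
  N → positive
  Lon: degrees = first 3 digits = 32, minutes = 2.71709; 32 + 2.71709/60 = 32.045285
  E → positive
Point 4:
  Lat: split at 2 digits → 67° and 25.35′; 67 + 25.35/60 = 67.422500
  S → negative
  Lon: degrees = first 3 digits = 178, minutes = 38.299; 178 + 38.299/60 = 178.638317
  hemisphere W, so the sign is −

1. -56.23787, 65.95678
2. -62.21985, -111.25292
3. 49.75396, 32.04528
4. -67.42250, -178.63832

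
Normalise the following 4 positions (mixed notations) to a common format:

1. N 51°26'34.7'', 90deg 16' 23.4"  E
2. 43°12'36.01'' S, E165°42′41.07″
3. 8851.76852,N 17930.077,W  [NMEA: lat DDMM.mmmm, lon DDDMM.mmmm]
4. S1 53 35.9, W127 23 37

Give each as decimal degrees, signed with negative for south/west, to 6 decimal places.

1. 51.442972, 90.273167
2. -43.210003, 165.711408
3. 88.862809, -179.501283
4. -1.893306, -127.393611

Point 1:
  Latitude: 51 + 26/60 + 34.7/3600 = 51.4429722
  N ⇒ keep positive
  Longitude: 90° + 16/60 + 23.4/3600 = 90 + 0.266667 + 0.006500 = 90.2731667
  E → positive
Point 2:
  φ: 43 + 12/60 + 36.01/3600 = 43.2100028
  hemisphere S, so the sign is −
  Longitude: 42′ + 41.07″ = 42.68450′; 165 + 42.68450/60 = 165.7114083
  E → positive
Point 3:
  Latitude: split at 2 digits → 88° and 51.76852′; 88 + 51.76852/60 = 88.8628087
  N ⇒ keep positive
  Lon: degrees = first 3 digits = 179, minutes = 30.077; 179 + 30.077/60 = 179.5012833
  W ⇒ negate
Point 4:
  Latitude: 1° + 53/60 + 35.9/3600 = 1 + 0.883333 + 0.009972 = 1.8933056
  S → negative
  Longitude: 23′ + 37″ = 23.61667′; 127 + 23.61667/60 = 127.3936111
  W ⇒ negate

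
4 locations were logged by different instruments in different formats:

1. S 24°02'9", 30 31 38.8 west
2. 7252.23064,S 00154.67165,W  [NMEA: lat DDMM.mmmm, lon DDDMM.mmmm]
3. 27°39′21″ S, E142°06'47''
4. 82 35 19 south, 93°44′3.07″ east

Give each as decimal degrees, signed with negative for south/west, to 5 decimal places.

1. -24.03583, -30.52744
2. -72.87051, -1.91119
3. -27.65583, 142.11306
4. -82.58861, 93.73419

Point 1:
  Lat: 2′ + 9″ = 2.15000′; 24 + 2.15000/60 = 24.035833
  S → negative
  Lon: 30° + 31/60 + 38.8/3600 = 30 + 0.516667 + 0.010778 = 30.527444
  hemisphere W, so the sign is −
Point 2:
  φ: degrees = first 2 digits = 72, minutes = 52.23064; 72 + 52.23064/60 = 72.870511
  hemisphere S, so the sign is −
  Lon: split at 3 digits → 001° and 54.67165′; 1 + 54.67165/60 = 1.911194
  W → negative
Point 3:
  Lat: 27 + 39/60 + 21/3600 = 27.655833
  hemisphere S, so the sign is −
  Lon: 142° + 6/60 + 47/3600 = 142 + 0.100000 + 0.013056 = 142.113056
  E → positive
Point 4:
  φ: 82° + 35/60 + 19/3600 = 82 + 0.583333 + 0.005278 = 82.588611
  S → negative
  Lon: 93 + 44/60 + 3.07/3600 = 93.734186
  E → positive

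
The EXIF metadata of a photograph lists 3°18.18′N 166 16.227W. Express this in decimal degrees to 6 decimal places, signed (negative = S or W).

Lat: 18.18′ = 0.303000°; total 3.3030000
N → positive
Longitude: 166 + 16.227/60 = 166.2704500
W ⇒ negate

3.303000, -166.270450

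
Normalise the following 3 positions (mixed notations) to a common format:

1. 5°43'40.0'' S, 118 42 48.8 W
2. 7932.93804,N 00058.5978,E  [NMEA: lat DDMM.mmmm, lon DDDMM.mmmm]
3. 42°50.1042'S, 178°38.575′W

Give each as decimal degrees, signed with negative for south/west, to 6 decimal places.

1. -5.727778, -118.713556
2. 79.548967, 0.976630
3. -42.835070, -178.642917

Point 1:
  Lat: 5° + 43/60 + 40/3600 = 5 + 0.716667 + 0.011111 = 5.7277778
  S → negative
  Lon: 118 + 42/60 + 48.8/3600 = 118.7135556
  W ⇒ negate
Point 2:
  Lat: degrees = first 2 digits = 79, minutes = 32.93804; 79 + 32.93804/60 = 79.5489673
  N → positive
  Longitude: split at 3 digits → 000° and 58.5978′; 0 + 58.5978/60 = 0.9766300
  E ⇒ keep positive
Point 3:
  Lat: 50.1042′ = 0.835070°; total 42.8350700
  hemisphere S, so the sign is −
  Longitude: 38.575′ = 0.642917°; total 178.6429167
  hemisphere W, so the sign is −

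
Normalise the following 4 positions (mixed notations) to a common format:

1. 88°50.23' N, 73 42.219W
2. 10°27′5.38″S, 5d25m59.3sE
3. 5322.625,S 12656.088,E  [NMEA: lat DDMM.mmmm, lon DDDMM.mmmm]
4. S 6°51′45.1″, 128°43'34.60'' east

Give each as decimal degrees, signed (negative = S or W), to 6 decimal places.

1. 88.837167, -73.703650
2. -10.451494, 5.433139
3. -53.377083, 126.934800
4. -6.862528, 128.726278

Point 1:
  φ: 50.23′ = 0.837167°; total 88.8371667
  N → positive
  Longitude: 42.219′ = 0.703650°; total 73.7036500
  hemisphere W, so the sign is −
Point 2:
  φ: 27′ + 5.38″ = 27.08967′; 10 + 27.08967/60 = 10.4514944
  S → negative
  λ: 25′ + 59.3″ = 25.98833′; 5 + 25.98833/60 = 5.4331389
  E → positive
Point 3:
  Latitude: split at 2 digits → 53° and 22.625′; 53 + 22.625/60 = 53.3770833
  hemisphere S, so the sign is −
  Lon: split at 3 digits → 126° and 56.088′; 126 + 56.088/60 = 126.9348000
  E ⇒ keep positive
Point 4:
  Lat: 6° + 51/60 + 45.1/3600 = 6 + 0.850000 + 0.012528 = 6.8625278
  S → negative
  λ: 128 + 43/60 + 34.6/3600 = 128.7262778
  E ⇒ keep positive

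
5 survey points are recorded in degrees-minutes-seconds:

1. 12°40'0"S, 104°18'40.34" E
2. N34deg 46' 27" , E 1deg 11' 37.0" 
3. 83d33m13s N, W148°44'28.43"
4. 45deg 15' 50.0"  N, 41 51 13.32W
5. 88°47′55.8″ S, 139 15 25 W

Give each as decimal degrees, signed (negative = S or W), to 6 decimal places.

1. -12.666667, 104.311206
2. 34.774167, 1.193611
3. 83.553611, -148.741231
4. 45.263889, -41.853700
5. -88.798833, -139.256944

Point 1:
  Lat: 12° + 40/60 + 0/3600 = 12 + 0.666667 + 0.000000 = 12.6666667
  S → negative
  Longitude: 18′ + 40.34″ = 18.67233′; 104 + 18.67233/60 = 104.3112056
  E → positive
Point 2:
  φ: 46′ + 27″ = 46.45000′; 34 + 46.45000/60 = 34.7741667
  N ⇒ keep positive
  λ: 11′ + 37″ = 11.61667′; 1 + 11.61667/60 = 1.1936111
  E → positive
Point 3:
  Latitude: 33′ + 13″ = 33.21667′; 83 + 33.21667/60 = 83.5536111
  N ⇒ keep positive
  λ: 44′ + 28.43″ = 44.47383′; 148 + 44.47383/60 = 148.7412306
  W ⇒ negate
Point 4:
  Latitude: 45° + 15/60 + 50/3600 = 45 + 0.250000 + 0.013889 = 45.2638889
  N → positive
  Lon: 41° + 51/60 + 13.32/3600 = 41 + 0.850000 + 0.003700 = 41.8537000
  W ⇒ negate
Point 5:
  φ: 47′ + 55.8″ = 47.93000′; 88 + 47.93000/60 = 88.7988333
  S → negative
  λ: 139° + 15/60 + 25/3600 = 139 + 0.250000 + 0.006944 = 139.2569444
  hemisphere W, so the sign is −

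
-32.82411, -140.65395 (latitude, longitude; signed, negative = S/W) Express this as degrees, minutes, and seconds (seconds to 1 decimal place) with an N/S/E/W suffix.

Latitude is negative → S; |value| = 32.824110
φ: 0.824110 × 60 = 49.44660′ → 49′, remainder × 60 = 26.796″
Longitude is negative → W; |value| = 140.653950
Lon: 0.653950° → 39.23700′; 0.23700 × 60 = 14.220″

32°49′26.8″ S, 140°39′14.2″ W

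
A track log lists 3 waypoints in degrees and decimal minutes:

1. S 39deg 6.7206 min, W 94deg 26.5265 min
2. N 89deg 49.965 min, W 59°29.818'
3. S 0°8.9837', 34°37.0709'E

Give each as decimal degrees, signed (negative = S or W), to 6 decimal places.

Point 1:
  Lat: 39 + 6.7206/60 = 39.1120100
  S ⇒ negate
  λ: 26.5265′ = 0.442108°; total 94.4421083
  hemisphere W, so the sign is −
Point 2:
  Lat: 89 + 49.965/60 = 89.8327500
  N ⇒ keep positive
  Lon: 29.818′ = 0.496967°; total 59.4969667
  hemisphere W, so the sign is −
Point 3:
  Latitude: 8.9837′ = 0.149728°; total 0.1497283
  S → negative
  λ: 37.0709′ = 0.617848°; total 34.6178483
  E → positive

1. -39.112010, -94.442108
2. 89.832750, -59.496967
3. -0.149728, 34.617848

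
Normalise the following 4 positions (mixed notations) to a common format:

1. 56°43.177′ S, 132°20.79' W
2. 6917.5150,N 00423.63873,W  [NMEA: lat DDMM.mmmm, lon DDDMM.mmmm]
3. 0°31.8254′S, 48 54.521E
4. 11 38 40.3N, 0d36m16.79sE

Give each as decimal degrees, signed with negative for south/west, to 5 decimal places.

Point 1:
  φ: 43.177′ = 0.719617°; total 56.719617
  hemisphere S, so the sign is −
  λ: 20.79′ = 0.346500°; total 132.346500
  W → negative
Point 2:
  Latitude: split at 2 digits → 69° and 17.515′; 69 + 17.515/60 = 69.291917
  N ⇒ keep positive
  Longitude: degrees = first 3 digits = 4, minutes = 23.63873; 4 + 23.63873/60 = 4.393979
  W ⇒ negate
Point 3:
  φ: 0 + 31.8254/60 = 0.530423
  S ⇒ negate
  λ: 54.521′ = 0.908683°; total 48.908683
  E ⇒ keep positive
Point 4:
  φ: 11° + 38/60 + 40.3/3600 = 11 + 0.633333 + 0.011194 = 11.644528
  N ⇒ keep positive
  Longitude: 0° + 36/60 + 16.79/3600 = 0 + 0.600000 + 0.004664 = 0.604664
  E → positive

1. -56.71962, -132.34650
2. 69.29192, -4.39398
3. -0.53042, 48.90868
4. 11.64453, 0.60466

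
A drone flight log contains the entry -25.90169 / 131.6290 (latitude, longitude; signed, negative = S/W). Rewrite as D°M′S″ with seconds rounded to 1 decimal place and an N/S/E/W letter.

25°54′6.1″ S, 131°37′44.4″ E

Latitude is negative → S; |value| = 25.901690
Latitude: whole degrees 25; 54.10140′ → 54′ and 6.084″
Longitude: 0.629000 × 60 = 37.74000′ → 37′, remainder × 60 = 44.400″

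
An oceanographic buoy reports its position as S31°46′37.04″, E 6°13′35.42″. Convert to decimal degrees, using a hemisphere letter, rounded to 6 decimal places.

Latitude: 46′ + 37.04″ = 46.61733′; 31 + 46.61733/60 = 31.7769556
Lon: 6 + 13/60 + 35.42/3600 = 6.2265056

31.776956° S, 6.226506° E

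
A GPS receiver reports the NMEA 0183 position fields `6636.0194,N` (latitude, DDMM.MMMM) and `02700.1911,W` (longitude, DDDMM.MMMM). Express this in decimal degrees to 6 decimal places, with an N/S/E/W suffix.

66.600323° N, 27.003185° W

Lat: split at 2 digits → 66° and 36.0194′; 66 + 36.0194/60 = 66.6003233
Lon: degrees = first 3 digits = 27, minutes = 0.1911; 27 + 0.1911/60 = 27.0031850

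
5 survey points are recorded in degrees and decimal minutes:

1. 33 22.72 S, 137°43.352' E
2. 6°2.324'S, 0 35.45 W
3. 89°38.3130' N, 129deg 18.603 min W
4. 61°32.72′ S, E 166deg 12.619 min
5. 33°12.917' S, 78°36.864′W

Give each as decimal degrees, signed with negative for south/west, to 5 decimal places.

1. -33.37867, 137.72253
2. -6.03873, -0.59083
3. 89.63855, -129.31005
4. -61.54533, 166.21032
5. -33.21528, -78.61440

Point 1:
  φ: 22.72′ = 0.378667°; total 33.378667
  S ⇒ negate
  λ: 43.352′ = 0.722533°; total 137.722533
  E → positive
Point 2:
  Latitude: 6 + 2.324/60 = 6.038733
  S ⇒ negate
  Lon: 0 + 35.45/60 = 0.590833
  W ⇒ negate
Point 3:
  Lat: 38.313′ = 0.638550°; total 89.638550
  N ⇒ keep positive
  Lon: 18.603′ = 0.310050°; total 129.310050
  W → negative
Point 4:
  Latitude: 32.72′ = 0.545333°; total 61.545333
  S → negative
  Lon: 166 + 12.619/60 = 166.210317
  E ⇒ keep positive
Point 5:
  Lat: 12.917′ = 0.215283°; total 33.215283
  hemisphere S, so the sign is −
  Lon: 78 + 36.864/60 = 78.614400
  W → negative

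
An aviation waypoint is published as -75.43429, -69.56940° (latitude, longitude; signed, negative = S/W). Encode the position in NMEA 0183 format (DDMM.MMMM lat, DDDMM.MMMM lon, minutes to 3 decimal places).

7526.057,S / 06934.164,W

Latitude is negative → S; |value| = 75.434290
φ: 75° + 0.434290 × 60 = 75° 26.05740′
Longitude is negative → W; |value| = 69.569400
Longitude: minutes = (69.569400 − 69) × 60 = 34.16400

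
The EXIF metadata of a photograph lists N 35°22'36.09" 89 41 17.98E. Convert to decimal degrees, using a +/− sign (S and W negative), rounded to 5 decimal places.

Latitude: 35 + 22/60 + 36.09/3600 = 35.376692
N → positive
Longitude: 89 + 41/60 + 17.98/3600 = 89.688328
E ⇒ keep positive

35.37669, 89.68833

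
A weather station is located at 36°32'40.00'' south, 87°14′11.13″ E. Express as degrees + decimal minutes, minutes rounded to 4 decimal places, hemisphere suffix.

36° 32.6667′ S, 87° 14.1855′ E

Latitude: 32 + 40/60 = 32.666667′
Lon: seconds/60 = 0.18550; minutes = 14 + 0.18550 = 14.185500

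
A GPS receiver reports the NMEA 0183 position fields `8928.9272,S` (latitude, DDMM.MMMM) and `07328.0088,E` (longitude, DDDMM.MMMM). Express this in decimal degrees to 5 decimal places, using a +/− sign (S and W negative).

-89.48212, 73.46681

Latitude: degrees = first 2 digits = 89, minutes = 28.9272; 89 + 28.9272/60 = 89.482120
hemisphere S, so the sign is −
Lon: degrees = first 3 digits = 73, minutes = 28.0088; 73 + 28.0088/60 = 73.466813
E ⇒ keep positive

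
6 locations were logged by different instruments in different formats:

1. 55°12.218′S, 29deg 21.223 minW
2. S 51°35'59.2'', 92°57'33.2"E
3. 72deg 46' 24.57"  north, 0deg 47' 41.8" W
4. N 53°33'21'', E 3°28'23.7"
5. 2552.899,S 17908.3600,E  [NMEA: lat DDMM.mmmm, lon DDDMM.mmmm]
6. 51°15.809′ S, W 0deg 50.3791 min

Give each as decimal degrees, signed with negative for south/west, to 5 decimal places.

Point 1:
  Lat: 55 + 12.218/60 = 55.203633
  hemisphere S, so the sign is −
  Lon: 29 + 21.223/60 = 29.353717
  W ⇒ negate
Point 2:
  φ: 51° + 35/60 + 59.2/3600 = 51 + 0.583333 + 0.016444 = 51.599778
  S → negative
  Lon: 92° + 57/60 + 33.2/3600 = 92 + 0.950000 + 0.009222 = 92.959222
  E → positive
Point 3:
  Lat: 46′ + 24.57″ = 46.40950′; 72 + 46.40950/60 = 72.773492
  N ⇒ keep positive
  λ: 0 + 47/60 + 41.8/3600 = 0.794944
  W ⇒ negate
Point 4:
  Lat: 33′ + 21″ = 33.35000′; 53 + 33.35000/60 = 53.555833
  N ⇒ keep positive
  λ: 28′ + 23.7″ = 28.39500′; 3 + 28.39500/60 = 3.473250
  E → positive
Point 5:
  Lat: degrees = first 2 digits = 25, minutes = 52.899; 25 + 52.899/60 = 25.881650
  S → negative
  Lon: split at 3 digits → 179° and 8.36′; 179 + 8.36/60 = 179.139333
  E ⇒ keep positive
Point 6:
  Lat: 15.809′ = 0.263483°; total 51.263483
  S ⇒ negate
  Longitude: 50.3791′ = 0.839652°; total 0.839652
  W → negative

1. -55.20363, -29.35372
2. -51.59978, 92.95922
3. 72.77349, -0.79494
4. 53.55583, 3.47325
5. -25.88165, 179.13933
6. -51.26348, -0.83965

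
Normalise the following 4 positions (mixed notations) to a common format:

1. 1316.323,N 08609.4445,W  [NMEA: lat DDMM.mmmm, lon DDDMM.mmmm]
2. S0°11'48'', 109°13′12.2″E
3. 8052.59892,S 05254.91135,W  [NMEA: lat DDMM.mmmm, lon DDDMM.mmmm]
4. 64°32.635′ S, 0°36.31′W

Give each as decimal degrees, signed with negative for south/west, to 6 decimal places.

1. 13.272050, -86.157408
2. -0.196667, 109.220056
3. -80.876649, -52.915189
4. -64.543917, -0.605167

Point 1:
  φ: degrees = first 2 digits = 13, minutes = 16.323; 13 + 16.323/60 = 13.2720500
  N ⇒ keep positive
  λ: split at 3 digits → 086° and 9.4445′; 86 + 9.4445/60 = 86.1574083
  W ⇒ negate
Point 2:
  Latitude: 0 + 11/60 + 48/3600 = 0.1966667
  S → negative
  Longitude: 13′ + 12.2″ = 13.20333′; 109 + 13.20333/60 = 109.2200556
  E ⇒ keep positive
Point 3:
  Lat: degrees = first 2 digits = 80, minutes = 52.59892; 80 + 52.59892/60 = 80.8766487
  S ⇒ negate
  λ: split at 3 digits → 052° and 54.91135′; 52 + 54.91135/60 = 52.9151892
  W ⇒ negate
Point 4:
  φ: 32.635′ = 0.543917°; total 64.5439167
  S ⇒ negate
  λ: 0 + 36.31/60 = 0.6051667
  hemisphere W, so the sign is −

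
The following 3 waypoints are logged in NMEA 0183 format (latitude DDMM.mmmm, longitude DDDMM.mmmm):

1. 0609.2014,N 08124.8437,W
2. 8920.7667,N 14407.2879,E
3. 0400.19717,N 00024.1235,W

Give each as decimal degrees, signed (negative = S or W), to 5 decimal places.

Point 1:
  φ: degrees = first 2 digits = 6, minutes = 9.2014; 6 + 9.2014/60 = 6.153357
  N ⇒ keep positive
  Longitude: split at 3 digits → 081° and 24.8437′; 81 + 24.8437/60 = 81.414062
  W → negative
Point 2:
  φ: degrees = first 2 digits = 89, minutes = 20.7667; 89 + 20.7667/60 = 89.346112
  N ⇒ keep positive
  Longitude: degrees = first 3 digits = 144, minutes = 7.2879; 144 + 7.2879/60 = 144.121465
  E ⇒ keep positive
Point 3:
  Lat: split at 2 digits → 04° and 0.19717′; 4 + 0.19717/60 = 4.003286
  N ⇒ keep positive
  λ: degrees = first 3 digits = 0, minutes = 24.1235; 0 + 24.1235/60 = 0.402058
  W ⇒ negate

1. 6.15336, -81.41406
2. 89.34611, 144.12147
3. 4.00329, -0.40206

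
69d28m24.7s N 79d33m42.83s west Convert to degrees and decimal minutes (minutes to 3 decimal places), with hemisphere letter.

Lat: 28 + 24.7/60 = 28.41167′
λ: 33 + 42.83/60 = 33.71383′

69° 28.412′ N, 79° 33.714′ W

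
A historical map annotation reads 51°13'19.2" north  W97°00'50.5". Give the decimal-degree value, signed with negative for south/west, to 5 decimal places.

51.22200, -97.01403

Lat: 51 + 13/60 + 19.2/3600 = 51.222000
N ⇒ keep positive
Longitude: 0′ + 50.5″ = 0.84167′; 97 + 0.84167/60 = 97.014028
W → negative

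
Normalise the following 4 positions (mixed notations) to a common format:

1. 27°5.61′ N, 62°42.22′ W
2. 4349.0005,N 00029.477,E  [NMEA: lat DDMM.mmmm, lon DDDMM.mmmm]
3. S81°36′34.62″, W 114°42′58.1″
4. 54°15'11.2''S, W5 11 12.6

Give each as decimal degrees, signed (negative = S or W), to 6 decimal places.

Point 1:
  Lat: 27 + 5.61/60 = 27.0935000
  N → positive
  Lon: 62 + 42.22/60 = 62.7036667
  W → negative
Point 2:
  Lat: split at 2 digits → 43° and 49.0005′; 43 + 49.0005/60 = 43.8166750
  N → positive
  λ: degrees = first 3 digits = 0, minutes = 29.477; 0 + 29.477/60 = 0.4912833
  E ⇒ keep positive
Point 3:
  φ: 81 + 36/60 + 34.62/3600 = 81.6096167
  S ⇒ negate
  Lon: 114 + 42/60 + 58.1/3600 = 114.7161389
  W ⇒ negate
Point 4:
  Lat: 15′ + 11.2″ = 15.18667′; 54 + 15.18667/60 = 54.2531111
  S → negative
  Longitude: 5 + 11/60 + 12.6/3600 = 5.1868333
  hemisphere W, so the sign is −

1. 27.093500, -62.703667
2. 43.816675, 0.491283
3. -81.609617, -114.716139
4. -54.253111, -5.186833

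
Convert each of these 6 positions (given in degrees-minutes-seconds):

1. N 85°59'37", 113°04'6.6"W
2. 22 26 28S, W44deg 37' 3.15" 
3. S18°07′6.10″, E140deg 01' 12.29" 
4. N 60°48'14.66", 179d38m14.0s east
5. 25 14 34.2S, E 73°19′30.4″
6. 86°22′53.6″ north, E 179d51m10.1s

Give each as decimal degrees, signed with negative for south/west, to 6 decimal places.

1. 85.993611, -113.068500
2. -22.441111, -44.617542
3. -18.118361, 140.020081
4. 60.804072, 179.637222
5. -25.242833, 73.325111
6. 86.381556, 179.852806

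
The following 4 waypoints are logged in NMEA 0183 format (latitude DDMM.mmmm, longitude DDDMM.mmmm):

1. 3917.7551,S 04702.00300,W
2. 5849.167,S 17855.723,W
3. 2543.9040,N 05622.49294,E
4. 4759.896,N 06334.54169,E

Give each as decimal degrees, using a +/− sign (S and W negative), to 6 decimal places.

Point 1:
  Lat: degrees = first 2 digits = 39, minutes = 17.7551; 39 + 17.7551/60 = 39.2959183
  S ⇒ negate
  Lon: degrees = first 3 digits = 47, minutes = 2.003; 47 + 2.003/60 = 47.0333833
  W → negative
Point 2:
  φ: split at 2 digits → 58° and 49.167′; 58 + 49.167/60 = 58.8194500
  S → negative
  Lon: split at 3 digits → 178° and 55.723′; 178 + 55.723/60 = 178.9287167
  W ⇒ negate
Point 3:
  Lat: degrees = first 2 digits = 25, minutes = 43.904; 25 + 43.904/60 = 25.7317333
  N → positive
  Longitude: split at 3 digits → 056° and 22.49294′; 56 + 22.49294/60 = 56.3748823
  E → positive
Point 4:
  φ: degrees = first 2 digits = 47, minutes = 59.896; 47 + 59.896/60 = 47.9982667
  N ⇒ keep positive
  λ: degrees = first 3 digits = 63, minutes = 34.54169; 63 + 34.54169/60 = 63.5756948
  E ⇒ keep positive

1. -39.295918, -47.033383
2. -58.819450, -178.928717
3. 25.731733, 56.374882
4. 47.998267, 63.575695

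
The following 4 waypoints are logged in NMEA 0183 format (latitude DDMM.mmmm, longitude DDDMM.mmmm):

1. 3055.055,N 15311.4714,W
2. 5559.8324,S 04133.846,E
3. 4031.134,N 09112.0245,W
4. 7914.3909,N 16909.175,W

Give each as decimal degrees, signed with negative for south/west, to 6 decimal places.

1. 30.917583, -153.191190
2. -55.997207, 41.564100
3. 40.518900, -91.200408
4. 79.239848, -169.152917

Point 1:
  Lat: degrees = first 2 digits = 30, minutes = 55.055; 30 + 55.055/60 = 30.9175833
  N → positive
  Lon: split at 3 digits → 153° and 11.4714′; 153 + 11.4714/60 = 153.1911900
  hemisphere W, so the sign is −
Point 2:
  φ: split at 2 digits → 55° and 59.8324′; 55 + 59.8324/60 = 55.9972067
  hemisphere S, so the sign is −
  Lon: split at 3 digits → 041° and 33.846′; 41 + 33.846/60 = 41.5641000
  E ⇒ keep positive
Point 3:
  Latitude: split at 2 digits → 40° and 31.134′; 40 + 31.134/60 = 40.5189000
  N ⇒ keep positive
  Longitude: split at 3 digits → 091° and 12.0245′; 91 + 12.0245/60 = 91.2004083
  hemisphere W, so the sign is −
Point 4:
  Lat: degrees = first 2 digits = 79, minutes = 14.3909; 79 + 14.3909/60 = 79.2398483
  N ⇒ keep positive
  Lon: degrees = first 3 digits = 169, minutes = 9.175; 169 + 9.175/60 = 169.1529167
  hemisphere W, so the sign is −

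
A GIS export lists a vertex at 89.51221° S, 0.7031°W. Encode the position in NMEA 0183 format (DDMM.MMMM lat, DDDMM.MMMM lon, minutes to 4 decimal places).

8930.7326,S / 00042.1860,W

Lat: 89° + 0.512210 × 60 = 89° 30.732600′
λ: 0° + 0.703100 × 60 = 0° 42.186000′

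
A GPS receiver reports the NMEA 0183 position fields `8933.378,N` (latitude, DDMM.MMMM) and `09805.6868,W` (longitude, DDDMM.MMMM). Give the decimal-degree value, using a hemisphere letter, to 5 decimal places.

Latitude: degrees = first 2 digits = 89, minutes = 33.378; 89 + 33.378/60 = 89.556300
Lon: split at 3 digits → 098° and 5.6868′; 98 + 5.6868/60 = 98.094780

89.55630° N, 98.09478° W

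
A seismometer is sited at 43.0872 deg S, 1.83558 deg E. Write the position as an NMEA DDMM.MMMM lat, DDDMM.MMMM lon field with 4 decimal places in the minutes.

4305.2320,S / 00150.1348,E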